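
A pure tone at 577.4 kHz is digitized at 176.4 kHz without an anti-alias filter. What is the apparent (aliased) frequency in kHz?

Nyquist = 176,400/2 = 88,200 Hz; 577,400 Hz exceeds it.
Alias = |577,400 − 3×176,400| = |577,400 − 529,200| = 48,200 Hz = 48.2 kHz.

48.2 kHz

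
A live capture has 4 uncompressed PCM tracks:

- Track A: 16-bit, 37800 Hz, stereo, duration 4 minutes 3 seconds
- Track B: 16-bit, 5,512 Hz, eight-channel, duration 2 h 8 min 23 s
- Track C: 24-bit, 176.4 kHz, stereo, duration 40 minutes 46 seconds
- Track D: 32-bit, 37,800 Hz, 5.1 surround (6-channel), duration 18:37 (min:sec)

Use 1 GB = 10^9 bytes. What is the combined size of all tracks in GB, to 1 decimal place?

4.3 GB

Track A: 4 minutes 3 seconds = 243 s; 37,800 × 243 × 2 × 2 = 36,741,600 bytes.
Track B: 2 h 8 min 23 s = 7,703 s; 5,512 × 7,703 × 2 × 8 = 679,342,976 bytes.
Track C: 40 minutes 46 seconds = 2,446 s; 176,400 × 2,446 × 3 × 2 = 2,588,846,400 bytes.
Track D: 18:37 (min:sec) = 1,117 s; 37,800 × 1,117 × 4 × 6 = 1,013,342,400 bytes.
Total = 4,318,273,376 bytes = 4.3 GB.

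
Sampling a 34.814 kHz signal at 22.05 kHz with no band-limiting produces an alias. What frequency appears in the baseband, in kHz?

Nyquist = 22,050/2 = 11,025 Hz; 34,814 Hz exceeds it.
Alias = |34,814 − 2×22,050| = |34,814 − 44,100| = 9,286 Hz = 9.286 kHz.

9.286 kHz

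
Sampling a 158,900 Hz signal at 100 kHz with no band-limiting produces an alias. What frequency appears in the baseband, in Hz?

Nyquist = 100,000/2 = 50,000 Hz; 158,900 Hz exceeds it.
Alias = |158,900 − 2×100,000| = |158,900 − 200,000| = 41,100 Hz.

41,100 Hz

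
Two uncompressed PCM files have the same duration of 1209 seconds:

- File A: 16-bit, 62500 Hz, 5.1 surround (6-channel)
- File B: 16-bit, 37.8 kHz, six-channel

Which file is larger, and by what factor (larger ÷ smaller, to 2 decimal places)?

File A, by a factor of 1.65

File A: 62,500 × 2 × 6 = 750,000 bytes/s.
File B: 37,800 × 2 × 6 = 453,600 bytes/s.
File A is larger; ratio = 906,750,000 / 548,402,400 = 1.65.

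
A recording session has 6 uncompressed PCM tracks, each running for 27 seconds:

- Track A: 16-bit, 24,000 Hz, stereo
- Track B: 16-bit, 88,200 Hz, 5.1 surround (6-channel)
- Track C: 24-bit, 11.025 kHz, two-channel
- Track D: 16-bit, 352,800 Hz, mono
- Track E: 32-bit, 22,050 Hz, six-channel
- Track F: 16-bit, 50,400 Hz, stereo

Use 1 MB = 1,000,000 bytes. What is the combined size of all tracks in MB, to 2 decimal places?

71.74 MB

Track A: 24,000 × 27 × 2 × 2 = 2,592,000 bytes.
Track B: 88,200 × 27 × 2 × 6 = 28,576,800 bytes.
Track C: 11,025 × 27 × 3 × 2 = 1,786,050 bytes.
Track D: 352,800 × 27 × 2 × 1 = 19,051,200 bytes.
Track E: 22,050 × 27 × 4 × 6 = 14,288,400 bytes.
Track F: 50,400 × 27 × 2 × 2 = 5,443,200 bytes.
Total = 71,737,650 bytes = 71.74 MB.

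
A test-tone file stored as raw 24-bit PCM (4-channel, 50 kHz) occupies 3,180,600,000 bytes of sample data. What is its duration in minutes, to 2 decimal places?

88.35 minutes

Byte rate = 50,000 × 3 × 4 = 600,000 bytes/s.
Duration = 3,180,600,000 / 600,000 = 5,301 s.
5,301 s / 60 = 88.35 minutes.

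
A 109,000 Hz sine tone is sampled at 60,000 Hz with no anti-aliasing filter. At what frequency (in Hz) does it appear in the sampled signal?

Nyquist = 60,000/2 = 30,000 Hz; 109,000 Hz exceeds it.
Alias = |109,000 − 2×60,000| = |109,000 − 120,000| = 11,000 Hz.

11,000 Hz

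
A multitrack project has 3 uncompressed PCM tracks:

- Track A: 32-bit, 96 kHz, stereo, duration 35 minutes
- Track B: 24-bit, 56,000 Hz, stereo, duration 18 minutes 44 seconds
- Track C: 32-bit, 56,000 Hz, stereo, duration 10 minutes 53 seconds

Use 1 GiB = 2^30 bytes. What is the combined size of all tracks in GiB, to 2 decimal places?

Track A: 35 minutes = 2,100 s; 96,000 × 2,100 × 4 × 2 = 1,612,800,000 bytes.
Track B: 18 minutes 44 seconds = 1,124 s; 56,000 × 1,124 × 3 × 2 = 377,664,000 bytes.
Track C: 10 minutes 53 seconds = 653 s; 56,000 × 653 × 4 × 2 = 292,544,000 bytes.
Total = 2,283,008,000 bytes = 2.13 GiB.

2.13 GiB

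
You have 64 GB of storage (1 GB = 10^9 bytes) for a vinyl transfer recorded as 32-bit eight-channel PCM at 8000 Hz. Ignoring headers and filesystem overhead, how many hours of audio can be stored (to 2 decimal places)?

Uncompressed byte rate = 8,000 × 4 × 8 = 256,000 bytes/s.
Capacity = 64 × 1,000,000,000 = 64,000,000,000 bytes.
64,000,000,000 / 256,000 ≈ 250000 s → 69.44 hours.

69.44 hours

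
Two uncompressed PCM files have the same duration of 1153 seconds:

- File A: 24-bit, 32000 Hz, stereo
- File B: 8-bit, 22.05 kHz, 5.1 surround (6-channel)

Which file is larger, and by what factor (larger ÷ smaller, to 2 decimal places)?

File A, by a factor of 1.45

File A: 32,000 × 3 × 2 = 192,000 bytes/s.
File B: 22,050 × 1 × 6 = 132,300 bytes/s.
File A is larger; ratio = 221,376,000 / 152,541,900 = 1.45.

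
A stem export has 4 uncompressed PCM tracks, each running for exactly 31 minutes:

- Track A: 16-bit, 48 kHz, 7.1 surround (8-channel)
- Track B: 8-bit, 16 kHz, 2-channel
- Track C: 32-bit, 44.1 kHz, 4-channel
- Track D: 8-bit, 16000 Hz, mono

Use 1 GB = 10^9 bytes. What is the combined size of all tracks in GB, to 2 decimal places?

2.83 GB

exactly 31 minutes = 1,860 s.
Track A: 48,000 × 1,860 × 2 × 8 = 1,428,480,000 bytes.
Track B: 16,000 × 1,860 × 1 × 2 = 59,520,000 bytes.
Track C: 44,100 × 1,860 × 4 × 4 = 1,312,416,000 bytes.
Track D: 16,000 × 1,860 × 1 × 1 = 29,760,000 bytes.
Total = 2,830,176,000 bytes = 2.83 GB.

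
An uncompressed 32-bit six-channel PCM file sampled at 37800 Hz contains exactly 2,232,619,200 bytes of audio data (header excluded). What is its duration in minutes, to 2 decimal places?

Byte rate = 37,800 × 4 × 6 = 907,200 bytes/s.
Duration = 2,232,619,200 / 907,200 = 2,461 s.
2,461 s / 60 = 41.02 minutes.

41.02 minutes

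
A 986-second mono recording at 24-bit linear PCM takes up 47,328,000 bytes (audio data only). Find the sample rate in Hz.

Bytes = sample_rate × seconds × bytes_per_sample × channels.
sample_rate = 47,328,000 / (986 × 3 × 1) = 47,328,000 / 2,958 = 16,000 Hz.

16,000 Hz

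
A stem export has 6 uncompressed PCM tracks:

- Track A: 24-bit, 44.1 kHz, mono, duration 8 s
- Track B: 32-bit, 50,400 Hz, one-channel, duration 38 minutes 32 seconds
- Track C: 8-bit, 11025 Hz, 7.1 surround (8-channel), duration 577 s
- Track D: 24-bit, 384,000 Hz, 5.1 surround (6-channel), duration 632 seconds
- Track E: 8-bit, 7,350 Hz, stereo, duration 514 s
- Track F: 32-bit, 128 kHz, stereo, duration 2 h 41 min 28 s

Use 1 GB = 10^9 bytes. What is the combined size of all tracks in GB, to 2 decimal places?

Track A: 44,100 × 8 × 3 × 1 = 1,058,400 bytes.
Track B: 38 minutes 32 seconds = 2,312 s; 50,400 × 2,312 × 4 × 1 = 466,099,200 bytes.
Track C: 11,025 × 577 × 1 × 8 = 50,891,400 bytes.
Track D: 384,000 × 632 × 3 × 6 = 4,368,384,000 bytes.
Track E: 7,350 × 514 × 1 × 2 = 7,555,800 bytes.
Track F: 2 h 41 min 28 s = 9,688 s; 128,000 × 9,688 × 4 × 2 = 9,920,512,000 bytes.
Total = 14,814,500,800 bytes = 14.81 GB.

14.81 GB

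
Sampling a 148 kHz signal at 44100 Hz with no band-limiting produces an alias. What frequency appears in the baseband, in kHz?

15.7 kHz

Nyquist = 44,100/2 = 22,050 Hz; 148,000 Hz exceeds it.
Alias = |148,000 − 3×44,100| = |148,000 − 132,300| = 15,700 Hz = 15.7 kHz.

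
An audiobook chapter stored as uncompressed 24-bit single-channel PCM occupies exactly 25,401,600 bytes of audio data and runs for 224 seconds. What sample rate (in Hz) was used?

Bytes = sample_rate × seconds × bytes_per_sample × channels.
sample_rate = 25,401,600 / (224 × 3 × 1) = 25,401,600 / 672 = 37,800 Hz.

37,800 Hz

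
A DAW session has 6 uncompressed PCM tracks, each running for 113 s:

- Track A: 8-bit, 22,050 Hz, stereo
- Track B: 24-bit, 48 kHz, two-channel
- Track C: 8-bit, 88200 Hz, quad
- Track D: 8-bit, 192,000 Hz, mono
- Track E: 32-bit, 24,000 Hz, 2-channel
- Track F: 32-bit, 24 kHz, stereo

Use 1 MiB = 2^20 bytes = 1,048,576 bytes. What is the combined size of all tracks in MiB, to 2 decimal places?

Track A: 22,050 × 113 × 1 × 2 = 4,983,300 bytes.
Track B: 48,000 × 113 × 3 × 2 = 32,544,000 bytes.
Track C: 88,200 × 113 × 1 × 4 = 39,866,400 bytes.
Track D: 192,000 × 113 × 1 × 1 = 21,696,000 bytes.
Track E: 24,000 × 113 × 4 × 2 = 21,696,000 bytes.
Track F: 24,000 × 113 × 4 × 2 = 21,696,000 bytes.
Total = 142,481,700 bytes = 135.88 MiB.

135.88 MiB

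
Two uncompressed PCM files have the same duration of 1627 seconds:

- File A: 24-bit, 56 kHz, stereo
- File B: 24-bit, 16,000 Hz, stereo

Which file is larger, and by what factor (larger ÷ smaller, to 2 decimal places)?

File A, by a factor of 3.50

File A: 56,000 × 3 × 2 = 336,000 bytes/s.
File B: 16,000 × 3 × 2 = 96,000 bytes/s.
File A is larger; ratio = 546,672,000 / 156,192,000 = 3.50.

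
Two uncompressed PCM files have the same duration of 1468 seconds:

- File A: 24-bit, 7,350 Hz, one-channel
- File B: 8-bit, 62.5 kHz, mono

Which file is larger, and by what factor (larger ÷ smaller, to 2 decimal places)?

File A: 7,350 × 3 × 1 = 22,050 bytes/s.
File B: 62,500 × 1 × 1 = 62,500 bytes/s.
File B is larger; ratio = 91,750,000 / 32,369,400 = 2.83.

File B, by a factor of 2.83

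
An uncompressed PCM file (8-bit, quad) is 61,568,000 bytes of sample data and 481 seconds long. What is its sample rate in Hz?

32,000 Hz

Bytes = sample_rate × seconds × bytes_per_sample × channels.
sample_rate = 61,568,000 / (481 × 1 × 4) = 61,568,000 / 1,924 = 32,000 Hz.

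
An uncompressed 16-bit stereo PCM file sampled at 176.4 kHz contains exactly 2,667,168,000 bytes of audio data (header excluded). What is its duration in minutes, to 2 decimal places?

Byte rate = 176,400 × 2 × 2 = 705,600 bytes/s.
Duration = 2,667,168,000 / 705,600 = 3,780 s.
3,780 s / 60 = 63.00 minutes.

63.00 minutes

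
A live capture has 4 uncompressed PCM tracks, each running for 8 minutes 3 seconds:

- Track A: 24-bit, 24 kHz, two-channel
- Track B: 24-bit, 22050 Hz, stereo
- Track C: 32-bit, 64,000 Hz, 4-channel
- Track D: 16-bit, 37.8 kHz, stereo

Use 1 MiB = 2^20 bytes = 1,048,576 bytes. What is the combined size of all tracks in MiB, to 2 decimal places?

668.60 MiB

8 minutes 3 seconds = 483 s.
Track A: 24,000 × 483 × 3 × 2 = 69,552,000 bytes.
Track B: 22,050 × 483 × 3 × 2 = 63,900,900 bytes.
Track C: 64,000 × 483 × 4 × 4 = 494,592,000 bytes.
Track D: 37,800 × 483 × 2 × 2 = 73,029,600 bytes.
Total = 701,074,500 bytes = 668.60 MiB.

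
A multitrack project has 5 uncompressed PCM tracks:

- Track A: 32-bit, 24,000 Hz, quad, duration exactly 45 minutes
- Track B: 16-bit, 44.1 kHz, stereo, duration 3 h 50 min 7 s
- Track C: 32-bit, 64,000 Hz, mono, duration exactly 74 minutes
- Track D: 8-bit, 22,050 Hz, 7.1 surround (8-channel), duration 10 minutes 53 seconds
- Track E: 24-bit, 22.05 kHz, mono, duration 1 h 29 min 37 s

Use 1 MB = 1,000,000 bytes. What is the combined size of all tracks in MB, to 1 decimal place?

Track A: exactly 45 minutes = 2,700 s; 24,000 × 2,700 × 4 × 4 = 1,036,800,000 bytes.
Track B: 3 h 50 min 7 s = 13,807 s; 44,100 × 13,807 × 2 × 2 = 2,435,554,800 bytes.
Track C: exactly 74 minutes = 4,440 s; 64,000 × 4,440 × 4 × 1 = 1,136,640,000 bytes.
Track D: 10 minutes 53 seconds = 653 s; 22,050 × 653 × 1 × 8 = 115,189,200 bytes.
Track E: 1 h 29 min 37 s = 5,377 s; 22,050 × 5,377 × 3 × 1 = 355,688,550 bytes.
Total = 5,079,872,550 bytes = 5079.9 MB.

5079.9 MB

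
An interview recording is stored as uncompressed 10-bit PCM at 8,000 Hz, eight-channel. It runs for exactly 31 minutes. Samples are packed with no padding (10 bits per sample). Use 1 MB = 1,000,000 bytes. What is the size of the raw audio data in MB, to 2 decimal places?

Duration = exactly 31 minutes = 1,860 s.
Bits = 8,000 × 1,860 × 10 × 8 = 1,190,400,000 bits = 148,800,000 bytes.
148,800,000 / 1,000,000 = 148.80 MB.

148.80 MB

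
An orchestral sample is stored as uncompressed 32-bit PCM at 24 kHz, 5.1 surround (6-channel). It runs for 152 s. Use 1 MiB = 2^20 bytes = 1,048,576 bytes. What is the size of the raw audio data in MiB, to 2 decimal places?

Bytes = 24,000 samples/s × 152 s × 4 bytes/sample × 6 ch = 87,552,000 bytes.
87,552,000 / 1,048,576 = 83.50 MiB.

83.50 MiB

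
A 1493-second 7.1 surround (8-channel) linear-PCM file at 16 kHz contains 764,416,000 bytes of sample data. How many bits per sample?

32 bits

Bytes per sample = 764,416,000 / (16,000 × 1,493 × 8) = 764,416,000 / 191,104,000 = 4.
Bit depth = 4 × 8 = 32 bits.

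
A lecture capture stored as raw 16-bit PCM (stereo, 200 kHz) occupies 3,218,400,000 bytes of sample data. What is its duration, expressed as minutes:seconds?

Byte rate = 200,000 × 2 × 2 = 800,000 bytes/s.
Duration = 3,218,400,000 / 800,000 = 4,023 s.
4,023 s = 67:03.

67:03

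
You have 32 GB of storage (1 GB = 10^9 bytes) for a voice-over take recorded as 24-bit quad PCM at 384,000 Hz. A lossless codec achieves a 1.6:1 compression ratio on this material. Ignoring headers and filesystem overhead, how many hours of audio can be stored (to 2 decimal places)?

3.09 hours

Uncompressed byte rate = 384,000 × 3 × 4 = 4,608,000 bytes/s.
After 1.6:1 compression, effective rate ≈ 2880000 bytes/s.
Capacity = 32 × 1,000,000,000 = 32,000,000,000 bytes.
32,000,000,000 / effective rate ≈ 11111.11 s → 3.09 hours.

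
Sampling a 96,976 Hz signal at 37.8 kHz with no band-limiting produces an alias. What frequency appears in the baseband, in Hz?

Nyquist = 37,800/2 = 18,900 Hz; 96,976 Hz exceeds it.
Alias = |96,976 − 3×37,800| = |96,976 − 113,400| = 16,424 Hz.

16,424 Hz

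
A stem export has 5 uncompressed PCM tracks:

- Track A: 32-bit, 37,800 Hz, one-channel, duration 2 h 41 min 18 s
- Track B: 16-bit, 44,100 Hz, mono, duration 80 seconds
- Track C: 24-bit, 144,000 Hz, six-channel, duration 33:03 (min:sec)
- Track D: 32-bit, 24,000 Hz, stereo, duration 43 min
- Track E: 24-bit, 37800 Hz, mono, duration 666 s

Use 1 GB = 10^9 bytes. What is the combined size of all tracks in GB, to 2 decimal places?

7.18 GB

Track A: 2 h 41 min 18 s = 9,678 s; 37,800 × 9,678 × 4 × 1 = 1,463,313,600 bytes.
Track B: 44,100 × 80 × 2 × 1 = 7,056,000 bytes.
Track C: 33:03 (min:sec) = 1,983 s; 144,000 × 1,983 × 3 × 6 = 5,139,936,000 bytes.
Track D: 43 min = 2,580 s; 24,000 × 2,580 × 4 × 2 = 495,360,000 bytes.
Track E: 37,800 × 666 × 3 × 1 = 75,524,400 bytes.
Total = 7,181,190,000 bytes = 7.18 GB.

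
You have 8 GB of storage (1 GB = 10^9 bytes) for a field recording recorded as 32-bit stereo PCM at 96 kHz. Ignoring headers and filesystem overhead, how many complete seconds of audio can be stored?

10,416 seconds

Uncompressed byte rate = 96,000 × 4 × 2 = 768,000 bytes/s.
Capacity = 8 × 1,000,000,000 = 8,000,000,000 bytes.
8,000,000,000 / 768,000 ≈ 10416.67 s → 10,416 seconds.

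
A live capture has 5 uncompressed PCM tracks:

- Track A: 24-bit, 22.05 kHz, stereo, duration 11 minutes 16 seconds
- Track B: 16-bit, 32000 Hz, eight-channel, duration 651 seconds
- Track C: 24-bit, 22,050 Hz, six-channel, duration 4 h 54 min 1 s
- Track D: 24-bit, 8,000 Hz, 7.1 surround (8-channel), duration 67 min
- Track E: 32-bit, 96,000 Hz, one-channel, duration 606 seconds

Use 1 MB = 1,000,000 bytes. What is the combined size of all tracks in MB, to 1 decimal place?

8429.0 MB

Track A: 11 minutes 16 seconds = 676 s; 22,050 × 676 × 3 × 2 = 89,434,800 bytes.
Track B: 32,000 × 651 × 2 × 8 = 333,312,000 bytes.
Track C: 4 h 54 min 1 s = 17,641 s; 22,050 × 17,641 × 3 × 6 = 7,001,712,900 bytes.
Track D: 67 min = 4,020 s; 8,000 × 4,020 × 3 × 8 = 771,840,000 bytes.
Track E: 96,000 × 606 × 4 × 1 = 232,704,000 bytes.
Total = 8,429,003,700 bytes = 8429.0 MB.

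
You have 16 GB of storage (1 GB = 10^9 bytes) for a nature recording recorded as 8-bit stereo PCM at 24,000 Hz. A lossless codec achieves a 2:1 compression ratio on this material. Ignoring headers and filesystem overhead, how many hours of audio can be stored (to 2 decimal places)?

185.19 hours

Uncompressed byte rate = 24,000 × 1 × 2 = 48,000 bytes/s.
After 2:1 compression, effective rate ≈ 24000 bytes/s.
Capacity = 16 × 1,000,000,000 = 16,000,000,000 bytes.
16,000,000,000 / effective rate ≈ 666666.67 s → 185.19 hours.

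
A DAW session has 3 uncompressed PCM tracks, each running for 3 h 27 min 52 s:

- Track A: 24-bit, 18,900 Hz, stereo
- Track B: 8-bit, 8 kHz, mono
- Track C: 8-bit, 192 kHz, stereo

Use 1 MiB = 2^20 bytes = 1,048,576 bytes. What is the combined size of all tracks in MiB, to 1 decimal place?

3 h 27 min 52 s = 12,472 s.
Track A: 18,900 × 12,472 × 3 × 2 = 1,414,324,800 bytes.
Track B: 8,000 × 12,472 × 1 × 1 = 99,776,000 bytes.
Track C: 192,000 × 12,472 × 1 × 2 = 4,789,248,000 bytes.
Total = 6,303,348,800 bytes = 6011.3 MiB.

6011.3 MiB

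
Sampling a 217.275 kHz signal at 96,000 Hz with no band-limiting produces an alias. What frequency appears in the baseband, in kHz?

Nyquist = 96,000/2 = 48,000 Hz; 217,275 Hz exceeds it.
Alias = |217,275 − 2×96,000| = |217,275 − 192,000| = 25,275 Hz = 25.275 kHz.

25.275 kHz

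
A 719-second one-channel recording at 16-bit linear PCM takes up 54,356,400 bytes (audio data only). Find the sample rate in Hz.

37,800 Hz

Bytes = sample_rate × seconds × bytes_per_sample × channels.
sample_rate = 54,356,400 / (719 × 2 × 1) = 54,356,400 / 1,438 = 37,800 Hz.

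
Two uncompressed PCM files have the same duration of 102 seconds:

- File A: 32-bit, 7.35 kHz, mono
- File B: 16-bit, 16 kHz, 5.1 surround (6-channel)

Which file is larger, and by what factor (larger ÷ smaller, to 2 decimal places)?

File A: 7,350 × 4 × 1 = 29,400 bytes/s.
File B: 16,000 × 2 × 6 = 192,000 bytes/s.
File B is larger; ratio = 19,584,000 / 2,998,800 = 6.53.

File B, by a factor of 6.53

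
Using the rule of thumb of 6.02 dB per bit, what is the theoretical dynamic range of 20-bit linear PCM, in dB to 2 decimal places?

20 × 6.02 = 120.40 dB.

120.40 dB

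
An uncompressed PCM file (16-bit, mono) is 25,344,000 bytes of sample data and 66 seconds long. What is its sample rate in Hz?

Bytes = sample_rate × seconds × bytes_per_sample × channels.
sample_rate = 25,344,000 / (66 × 2 × 1) = 25,344,000 / 132 = 192,000 Hz.

192,000 Hz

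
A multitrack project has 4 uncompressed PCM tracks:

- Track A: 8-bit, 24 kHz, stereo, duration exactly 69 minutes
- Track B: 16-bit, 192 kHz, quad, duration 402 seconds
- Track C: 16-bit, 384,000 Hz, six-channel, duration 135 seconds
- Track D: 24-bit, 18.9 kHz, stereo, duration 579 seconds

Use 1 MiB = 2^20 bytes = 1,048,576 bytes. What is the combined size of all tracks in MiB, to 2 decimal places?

1434.26 MiB

Track A: exactly 69 minutes = 4,140 s; 24,000 × 4,140 × 1 × 2 = 198,720,000 bytes.
Track B: 192,000 × 402 × 2 × 4 = 617,472,000 bytes.
Track C: 384,000 × 135 × 2 × 6 = 622,080,000 bytes.
Track D: 18,900 × 579 × 3 × 2 = 65,658,600 bytes.
Total = 1,503,930,600 bytes = 1434.26 MiB.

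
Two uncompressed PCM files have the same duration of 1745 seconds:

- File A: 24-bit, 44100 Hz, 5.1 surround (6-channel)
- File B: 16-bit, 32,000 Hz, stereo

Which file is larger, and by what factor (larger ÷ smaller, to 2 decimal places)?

File A: 44,100 × 3 × 6 = 793,800 bytes/s.
File B: 32,000 × 2 × 2 = 128,000 bytes/s.
File A is larger; ratio = 1,385,181,000 / 223,360,000 = 6.20.

File A, by a factor of 6.20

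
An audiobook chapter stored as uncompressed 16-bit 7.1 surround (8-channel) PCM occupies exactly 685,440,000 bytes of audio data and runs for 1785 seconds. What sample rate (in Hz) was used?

24,000 Hz

Bytes = sample_rate × seconds × bytes_per_sample × channels.
sample_rate = 685,440,000 / (1,785 × 2 × 8) = 685,440,000 / 28,560 = 24,000 Hz.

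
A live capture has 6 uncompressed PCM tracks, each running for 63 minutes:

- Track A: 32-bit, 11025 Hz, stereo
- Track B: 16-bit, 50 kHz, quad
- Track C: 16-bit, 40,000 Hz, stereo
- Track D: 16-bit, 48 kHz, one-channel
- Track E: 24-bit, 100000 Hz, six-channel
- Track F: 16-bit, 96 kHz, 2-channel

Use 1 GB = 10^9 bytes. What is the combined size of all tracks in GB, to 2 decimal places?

63 minutes = 3,780 s.
Track A: 11,025 × 3,780 × 4 × 2 = 333,396,000 bytes.
Track B: 50,000 × 3,780 × 2 × 4 = 1,512,000,000 bytes.
Track C: 40,000 × 3,780 × 2 × 2 = 604,800,000 bytes.
Track D: 48,000 × 3,780 × 2 × 1 = 362,880,000 bytes.
Track E: 100,000 × 3,780 × 3 × 6 = 6,804,000,000 bytes.
Track F: 96,000 × 3,780 × 2 × 2 = 1,451,520,000 bytes.
Total = 11,068,596,000 bytes = 11.07 GB.

11.07 GB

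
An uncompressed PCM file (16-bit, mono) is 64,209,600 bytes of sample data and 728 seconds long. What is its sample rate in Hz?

Bytes = sample_rate × seconds × bytes_per_sample × channels.
sample_rate = 64,209,600 / (728 × 2 × 1) = 64,209,600 / 1,456 = 44,100 Hz.

44,100 Hz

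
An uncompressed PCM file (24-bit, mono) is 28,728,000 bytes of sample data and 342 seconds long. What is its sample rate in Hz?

Bytes = sample_rate × seconds × bytes_per_sample × channels.
sample_rate = 28,728,000 / (342 × 3 × 1) = 28,728,000 / 1,026 = 28,000 Hz.

28,000 Hz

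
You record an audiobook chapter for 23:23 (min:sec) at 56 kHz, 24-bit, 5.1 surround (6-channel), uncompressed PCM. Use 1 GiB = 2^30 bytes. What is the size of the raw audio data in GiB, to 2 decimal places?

1.32 GiB

Duration = 23:23 (min:sec) = 1,403 s.
Bytes = 56,000 samples/s × 1,403 s × 3 bytes/sample × 6 ch = 1,414,224,000 bytes.
1,414,224,000 / 1,073,741,824 = 1.32 GiB.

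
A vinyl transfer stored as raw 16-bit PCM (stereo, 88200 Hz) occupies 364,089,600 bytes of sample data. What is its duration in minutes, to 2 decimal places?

17.20 minutes

Byte rate = 88,200 × 2 × 2 = 352,800 bytes/s.
Duration = 364,089,600 / 352,800 = 1,032 s.
1,032 s / 60 = 17.20 minutes.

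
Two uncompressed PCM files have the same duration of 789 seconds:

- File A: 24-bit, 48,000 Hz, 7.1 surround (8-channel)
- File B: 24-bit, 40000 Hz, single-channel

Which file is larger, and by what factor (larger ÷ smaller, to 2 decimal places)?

File A: 48,000 × 3 × 8 = 1,152,000 bytes/s.
File B: 40,000 × 3 × 1 = 120,000 bytes/s.
File A is larger; ratio = 908,928,000 / 94,680,000 = 9.60.

File A, by a factor of 9.60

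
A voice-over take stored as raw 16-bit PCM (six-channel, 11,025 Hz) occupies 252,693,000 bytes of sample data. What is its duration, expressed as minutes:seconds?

Byte rate = 11,025 × 2 × 6 = 132,300 bytes/s.
Duration = 252,693,000 / 132,300 = 1,910 s.
1,910 s = 31:50.

31:50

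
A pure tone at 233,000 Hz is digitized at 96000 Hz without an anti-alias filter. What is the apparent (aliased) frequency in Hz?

Nyquist = 96,000/2 = 48,000 Hz; 233,000 Hz exceeds it.
Alias = |233,000 − 2×96,000| = |233,000 − 192,000| = 41,000 Hz.

41,000 Hz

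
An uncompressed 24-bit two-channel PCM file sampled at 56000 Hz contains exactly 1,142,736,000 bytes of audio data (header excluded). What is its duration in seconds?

3,401 seconds

Byte rate = 56,000 × 3 × 2 = 336,000 bytes/s.
Duration = 1,142,736,000 / 336,000 = 3,401 s.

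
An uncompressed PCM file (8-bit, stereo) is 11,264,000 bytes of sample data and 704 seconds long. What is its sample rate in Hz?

Bytes = sample_rate × seconds × bytes_per_sample × channels.
sample_rate = 11,264,000 / (704 × 1 × 2) = 11,264,000 / 1,408 = 8,000 Hz.

8,000 Hz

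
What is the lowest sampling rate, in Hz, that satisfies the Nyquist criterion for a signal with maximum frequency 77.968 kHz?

Minimum sample rate = 2 × 77,968 Hz = 155,936 Hz.

155,936 Hz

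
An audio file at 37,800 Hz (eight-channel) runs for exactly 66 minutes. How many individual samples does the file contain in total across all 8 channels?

1,197,504,000 samples

exactly 66 minutes = 3,960 s.
37,800 × 3,960 s × 8 ch = 1,197,504,000 samples.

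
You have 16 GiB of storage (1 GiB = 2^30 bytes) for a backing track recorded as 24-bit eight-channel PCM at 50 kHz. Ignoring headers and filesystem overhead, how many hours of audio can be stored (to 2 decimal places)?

Uncompressed byte rate = 50,000 × 3 × 8 = 1,200,000 bytes/s.
Capacity = 16 × 1,073,741,824 = 17,179,869,184 bytes.
17,179,869,184 / 1,200,000 ≈ 14316.56 s → 3.98 hours.

3.98 hours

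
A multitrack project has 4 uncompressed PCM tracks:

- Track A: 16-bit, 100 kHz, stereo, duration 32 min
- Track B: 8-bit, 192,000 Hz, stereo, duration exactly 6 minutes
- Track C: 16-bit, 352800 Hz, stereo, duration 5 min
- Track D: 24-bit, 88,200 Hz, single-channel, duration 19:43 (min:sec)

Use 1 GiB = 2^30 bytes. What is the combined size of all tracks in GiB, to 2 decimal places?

Track A: 32 min = 1,920 s; 100,000 × 1,920 × 2 × 2 = 768,000,000 bytes.
Track B: exactly 6 minutes = 360 s; 192,000 × 360 × 1 × 2 = 138,240,000 bytes.
Track C: 5 min = 300 s; 352,800 × 300 × 2 × 2 = 423,360,000 bytes.
Track D: 19:43 (min:sec) = 1,183 s; 88,200 × 1,183 × 3 × 1 = 313,021,800 bytes.
Total = 1,642,621,800 bytes = 1.53 GiB.

1.53 GiB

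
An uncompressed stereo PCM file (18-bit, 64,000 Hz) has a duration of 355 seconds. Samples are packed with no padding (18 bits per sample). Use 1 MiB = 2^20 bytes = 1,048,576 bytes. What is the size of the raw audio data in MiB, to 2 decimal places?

97.50 MiB

Bits = 64,000 × 355 × 18 × 2 = 817,920,000 bits = 102,240,000 bytes.
102,240,000 / 1,048,576 = 97.50 MiB.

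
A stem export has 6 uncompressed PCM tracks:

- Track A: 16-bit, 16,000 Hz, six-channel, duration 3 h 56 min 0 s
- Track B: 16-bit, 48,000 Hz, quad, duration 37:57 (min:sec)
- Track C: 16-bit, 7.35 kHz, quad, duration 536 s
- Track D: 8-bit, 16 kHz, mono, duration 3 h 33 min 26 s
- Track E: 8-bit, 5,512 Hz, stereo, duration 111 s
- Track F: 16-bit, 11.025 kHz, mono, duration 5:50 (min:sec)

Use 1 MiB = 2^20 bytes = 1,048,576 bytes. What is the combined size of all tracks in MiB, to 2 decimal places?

3660.62 MiB

Track A: 3 h 56 min 0 s = 14,160 s; 16,000 × 14,160 × 2 × 6 = 2,718,720,000 bytes.
Track B: 37:57 (min:sec) = 2,277 s; 48,000 × 2,277 × 2 × 4 = 874,368,000 bytes.
Track C: 7,350 × 536 × 2 × 4 = 31,516,800 bytes.
Track D: 3 h 33 min 26 s = 12,806 s; 16,000 × 12,806 × 1 × 1 = 204,896,000 bytes.
Track E: 5,512 × 111 × 1 × 2 = 1,223,664 bytes.
Track F: 5:50 (min:sec) = 350 s; 11,025 × 350 × 2 × 1 = 7,717,500 bytes.
Total = 3,838,441,964 bytes = 3660.62 MiB.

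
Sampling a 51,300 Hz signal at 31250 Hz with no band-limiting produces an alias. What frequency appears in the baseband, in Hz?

Nyquist = 31,250/2 = 15,625 Hz; 51,300 Hz exceeds it.
Alias = |51,300 − 2×31,250| = |51,300 − 62,500| = 11,200 Hz.

11,200 Hz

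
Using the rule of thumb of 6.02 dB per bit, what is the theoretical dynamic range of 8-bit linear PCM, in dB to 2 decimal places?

48.16 dB

8 × 6.02 = 48.16 dB.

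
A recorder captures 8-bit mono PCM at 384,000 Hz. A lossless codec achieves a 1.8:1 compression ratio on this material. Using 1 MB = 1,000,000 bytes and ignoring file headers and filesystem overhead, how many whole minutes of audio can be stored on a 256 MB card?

20 minutes

Uncompressed byte rate = 384,000 × 1 × 1 = 384,000 bytes/s.
After 1.8:1 compression, effective rate ≈ 213333.33 bytes/s.
Capacity = 256 × 1,000,000 = 256,000,000 bytes.
256,000,000 / effective rate ≈ 1200 s → 20 minutes.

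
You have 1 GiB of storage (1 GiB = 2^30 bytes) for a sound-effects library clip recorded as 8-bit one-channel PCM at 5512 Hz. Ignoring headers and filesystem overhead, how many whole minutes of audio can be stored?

Uncompressed byte rate = 5,512 × 1 × 1 = 5,512 bytes/s.
Capacity = 1 × 1,073,741,824 = 1,073,741,824 bytes.
1,073,741,824 / 5,512 ≈ 194800.77 s → 3,246 minutes.

3,246 minutes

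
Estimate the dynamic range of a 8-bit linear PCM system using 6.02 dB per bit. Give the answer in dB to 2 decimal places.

8 × 6.02 = 48.16 dB.

48.16 dB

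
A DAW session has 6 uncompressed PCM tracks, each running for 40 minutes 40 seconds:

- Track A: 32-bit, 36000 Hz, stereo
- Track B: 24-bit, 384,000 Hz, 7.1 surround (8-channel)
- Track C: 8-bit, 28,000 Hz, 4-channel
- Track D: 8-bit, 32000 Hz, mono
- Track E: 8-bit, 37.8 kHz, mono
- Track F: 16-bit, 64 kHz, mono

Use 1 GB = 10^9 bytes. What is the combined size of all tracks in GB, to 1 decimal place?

23.9 GB

40 minutes 40 seconds = 2,440 s.
Track A: 36,000 × 2,440 × 4 × 2 = 702,720,000 bytes.
Track B: 384,000 × 2,440 × 3 × 8 = 22,487,040,000 bytes.
Track C: 28,000 × 2,440 × 1 × 4 = 273,280,000 bytes.
Track D: 32,000 × 2,440 × 1 × 1 = 78,080,000 bytes.
Track E: 37,800 × 2,440 × 1 × 1 = 92,232,000 bytes.
Track F: 64,000 × 2,440 × 2 × 1 = 312,320,000 bytes.
Total = 23,945,672,000 bytes = 23.9 GB.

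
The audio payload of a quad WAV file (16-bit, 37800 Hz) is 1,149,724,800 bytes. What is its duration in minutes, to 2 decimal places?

63.37 minutes

Byte rate = 37,800 × 2 × 4 = 302,400 bytes/s.
Duration = 1,149,724,800 / 302,400 = 3,802 s.
3,802 s / 60 = 63.37 minutes.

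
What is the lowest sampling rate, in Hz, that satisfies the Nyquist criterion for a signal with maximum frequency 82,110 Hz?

Minimum sample rate = 2 × 82,110 Hz = 164,220 Hz.

164,220 Hz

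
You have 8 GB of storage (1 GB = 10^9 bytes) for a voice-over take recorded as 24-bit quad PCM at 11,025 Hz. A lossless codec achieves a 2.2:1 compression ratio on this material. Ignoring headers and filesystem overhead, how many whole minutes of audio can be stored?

2,217 minutes

Uncompressed byte rate = 11,025 × 3 × 4 = 132,300 bytes/s.
After 2.2:1 compression, effective rate ≈ 60136.36 bytes/s.
Capacity = 8 × 1,000,000,000 = 8,000,000,000 bytes.
8,000,000,000 / effective rate ≈ 133030.99 s → 2,217 minutes.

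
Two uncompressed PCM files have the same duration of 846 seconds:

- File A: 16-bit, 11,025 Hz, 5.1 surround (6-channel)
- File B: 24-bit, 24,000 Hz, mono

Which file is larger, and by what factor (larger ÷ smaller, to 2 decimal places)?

File A, by a factor of 1.84

File A: 11,025 × 2 × 6 = 132,300 bytes/s.
File B: 24,000 × 3 × 1 = 72,000 bytes/s.
File A is larger; ratio = 111,925,800 / 60,912,000 = 1.84.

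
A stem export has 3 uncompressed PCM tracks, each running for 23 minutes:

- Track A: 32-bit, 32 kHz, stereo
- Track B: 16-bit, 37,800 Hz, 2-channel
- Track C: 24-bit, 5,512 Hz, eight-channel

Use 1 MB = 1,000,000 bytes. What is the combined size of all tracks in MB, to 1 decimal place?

744.5 MB

23 minutes = 1,380 s.
Track A: 32,000 × 1,380 × 4 × 2 = 353,280,000 bytes.
Track B: 37,800 × 1,380 × 2 × 2 = 208,656,000 bytes.
Track C: 5,512 × 1,380 × 3 × 8 = 182,557,440 bytes.
Total = 744,493,440 bytes = 744.5 MB.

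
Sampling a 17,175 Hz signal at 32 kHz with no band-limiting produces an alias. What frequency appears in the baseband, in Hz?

Nyquist = 32,000/2 = 16,000 Hz; 17,175 Hz exceeds it.
Alias = |17,175 − 1×32,000| = |17,175 − 32,000| = 14,825 Hz.

14,825 Hz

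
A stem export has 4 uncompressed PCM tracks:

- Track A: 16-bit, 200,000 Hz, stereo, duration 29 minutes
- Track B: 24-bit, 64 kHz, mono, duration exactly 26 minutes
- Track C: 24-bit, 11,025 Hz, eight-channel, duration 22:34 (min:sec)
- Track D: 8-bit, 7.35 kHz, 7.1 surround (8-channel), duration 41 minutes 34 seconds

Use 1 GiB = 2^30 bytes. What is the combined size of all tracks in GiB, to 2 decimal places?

2.05 GiB

Track A: 29 minutes = 1,740 s; 200,000 × 1,740 × 2 × 2 = 1,392,000,000 bytes.
Track B: exactly 26 minutes = 1,560 s; 64,000 × 1,560 × 3 × 1 = 299,520,000 bytes.
Track C: 22:34 (min:sec) = 1,354 s; 11,025 × 1,354 × 3 × 8 = 358,268,400 bytes.
Track D: 41 minutes 34 seconds = 2,494 s; 7,350 × 2,494 × 1 × 8 = 146,647,200 bytes.
Total = 2,196,435,600 bytes = 2.05 GiB.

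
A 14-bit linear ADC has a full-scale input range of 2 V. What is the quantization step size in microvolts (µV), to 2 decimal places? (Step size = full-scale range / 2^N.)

122.07 µV

2 V / 2^14 = 2 / 16,384 V = 122.07 µV.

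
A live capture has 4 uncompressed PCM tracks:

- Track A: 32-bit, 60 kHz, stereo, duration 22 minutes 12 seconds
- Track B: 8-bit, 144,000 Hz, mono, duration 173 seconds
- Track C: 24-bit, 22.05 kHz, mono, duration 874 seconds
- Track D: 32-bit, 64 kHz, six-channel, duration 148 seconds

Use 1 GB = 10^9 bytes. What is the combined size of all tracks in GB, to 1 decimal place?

0.9 GB

Track A: 22 minutes 12 seconds = 1,332 s; 60,000 × 1,332 × 4 × 2 = 639,360,000 bytes.
Track B: 144,000 × 173 × 1 × 1 = 24,912,000 bytes.
Track C: 22,050 × 874 × 3 × 1 = 57,815,100 bytes.
Track D: 64,000 × 148 × 4 × 6 = 227,328,000 bytes.
Total = 949,415,100 bytes = 0.9 GB.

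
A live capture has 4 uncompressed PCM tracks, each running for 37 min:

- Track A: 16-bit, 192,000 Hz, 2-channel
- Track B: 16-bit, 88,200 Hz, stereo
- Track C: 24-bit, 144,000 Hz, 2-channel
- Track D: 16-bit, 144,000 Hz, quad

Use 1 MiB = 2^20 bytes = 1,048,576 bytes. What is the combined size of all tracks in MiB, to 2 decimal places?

6641.10 MiB

37 min = 2,220 s.
Track A: 192,000 × 2,220 × 2 × 2 = 1,704,960,000 bytes.
Track B: 88,200 × 2,220 × 2 × 2 = 783,216,000 bytes.
Track C: 144,000 × 2,220 × 3 × 2 = 1,918,080,000 bytes.
Track D: 144,000 × 2,220 × 2 × 4 = 2,557,440,000 bytes.
Total = 6,963,696,000 bytes = 6641.10 MiB.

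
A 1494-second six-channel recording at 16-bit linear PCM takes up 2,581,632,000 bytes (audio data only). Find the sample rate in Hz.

144,000 Hz

Bytes = sample_rate × seconds × bytes_per_sample × channels.
sample_rate = 2,581,632,000 / (1,494 × 2 × 6) = 2,581,632,000 / 17,928 = 144,000 Hz.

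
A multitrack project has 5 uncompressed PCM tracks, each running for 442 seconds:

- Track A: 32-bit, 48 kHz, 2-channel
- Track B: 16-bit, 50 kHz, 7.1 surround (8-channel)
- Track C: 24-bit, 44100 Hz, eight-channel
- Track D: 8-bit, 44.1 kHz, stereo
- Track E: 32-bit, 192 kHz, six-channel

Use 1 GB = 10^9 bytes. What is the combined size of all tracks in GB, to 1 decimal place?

Track A: 48,000 × 442 × 4 × 2 = 169,728,000 bytes.
Track B: 50,000 × 442 × 2 × 8 = 353,600,000 bytes.
Track C: 44,100 × 442 × 3 × 8 = 467,812,800 bytes.
Track D: 44,100 × 442 × 1 × 2 = 38,984,400 bytes.
Track E: 192,000 × 442 × 4 × 6 = 2,036,736,000 bytes.
Total = 3,066,861,200 bytes = 3.1 GB.

3.1 GB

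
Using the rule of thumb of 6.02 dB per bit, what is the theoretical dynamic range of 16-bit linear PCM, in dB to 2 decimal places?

96.32 dB

16 × 6.02 = 96.32 dB.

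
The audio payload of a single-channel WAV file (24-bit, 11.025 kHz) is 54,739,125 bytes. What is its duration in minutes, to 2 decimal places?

27.58 minutes

Byte rate = 11,025 × 3 × 1 = 33,075 bytes/s.
Duration = 54,739,125 / 33,075 = 1,655 s.
1,655 s / 60 = 27.58 minutes.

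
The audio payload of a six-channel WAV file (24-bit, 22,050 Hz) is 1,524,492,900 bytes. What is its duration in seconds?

Byte rate = 22,050 × 3 × 6 = 396,900 bytes/s.
Duration = 1,524,492,900 / 396,900 = 3,841 s.

3,841 seconds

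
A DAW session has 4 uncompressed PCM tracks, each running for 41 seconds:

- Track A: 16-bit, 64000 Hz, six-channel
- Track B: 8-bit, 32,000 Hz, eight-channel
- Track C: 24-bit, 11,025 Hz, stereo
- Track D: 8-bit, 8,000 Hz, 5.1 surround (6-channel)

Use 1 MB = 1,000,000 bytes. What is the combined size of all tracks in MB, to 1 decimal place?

Track A: 64,000 × 41 × 2 × 6 = 31,488,000 bytes.
Track B: 32,000 × 41 × 1 × 8 = 10,496,000 bytes.
Track C: 11,025 × 41 × 3 × 2 = 2,712,150 bytes.
Track D: 8,000 × 41 × 1 × 6 = 1,968,000 bytes.
Total = 46,664,150 bytes = 46.7 MB.

46.7 MB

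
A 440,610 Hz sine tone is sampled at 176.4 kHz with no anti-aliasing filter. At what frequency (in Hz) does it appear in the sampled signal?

87,810 Hz

Nyquist = 176,400/2 = 88,200 Hz; 440,610 Hz exceeds it.
Alias = |440,610 − 2×176,400| = |440,610 − 352,800| = 87,810 Hz.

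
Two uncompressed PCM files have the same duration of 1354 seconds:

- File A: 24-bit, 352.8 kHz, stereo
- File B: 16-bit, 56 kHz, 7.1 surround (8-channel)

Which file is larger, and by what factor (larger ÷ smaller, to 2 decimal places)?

File A, by a factor of 2.36

File A: 352,800 × 3 × 2 = 2,116,800 bytes/s.
File B: 56,000 × 2 × 8 = 896,000 bytes/s.
File A is larger; ratio = 2,866,147,200 / 1,213,184,000 = 2.36.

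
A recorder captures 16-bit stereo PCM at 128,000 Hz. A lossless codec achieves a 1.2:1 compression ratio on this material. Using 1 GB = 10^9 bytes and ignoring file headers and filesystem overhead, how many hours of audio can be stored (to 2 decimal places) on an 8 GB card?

Uncompressed byte rate = 128,000 × 2 × 2 = 512,000 bytes/s.
After 1.2:1 compression, effective rate ≈ 426666.67 bytes/s.
Capacity = 8 × 1,000,000,000 = 8,000,000,000 bytes.
8,000,000,000 / effective rate ≈ 18750 s → 5.21 hours.

5.21 hours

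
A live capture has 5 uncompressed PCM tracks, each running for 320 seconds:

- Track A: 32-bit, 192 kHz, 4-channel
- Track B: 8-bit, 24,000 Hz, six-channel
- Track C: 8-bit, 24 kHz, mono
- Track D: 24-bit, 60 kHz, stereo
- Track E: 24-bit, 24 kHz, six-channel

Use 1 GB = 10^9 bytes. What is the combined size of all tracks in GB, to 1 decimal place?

Track A: 192,000 × 320 × 4 × 4 = 983,040,000 bytes.
Track B: 24,000 × 320 × 1 × 6 = 46,080,000 bytes.
Track C: 24,000 × 320 × 1 × 1 = 7,680,000 bytes.
Track D: 60,000 × 320 × 3 × 2 = 115,200,000 bytes.
Track E: 24,000 × 320 × 3 × 6 = 138,240,000 bytes.
Total = 1,290,240,000 bytes = 1.3 GB.

1.3 GB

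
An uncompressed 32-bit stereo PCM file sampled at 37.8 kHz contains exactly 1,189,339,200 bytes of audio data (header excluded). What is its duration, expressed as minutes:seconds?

Byte rate = 37,800 × 4 × 2 = 302,400 bytes/s.
Duration = 1,189,339,200 / 302,400 = 3,933 s.
3,933 s = 65:33.

65:33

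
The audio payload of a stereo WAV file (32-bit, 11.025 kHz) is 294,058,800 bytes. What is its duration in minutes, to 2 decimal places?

Byte rate = 11,025 × 4 × 2 = 88,200 bytes/s.
Duration = 294,058,800 / 88,200 = 3,334 s.
3,334 s / 60 = 55.57 minutes.

55.57 minutes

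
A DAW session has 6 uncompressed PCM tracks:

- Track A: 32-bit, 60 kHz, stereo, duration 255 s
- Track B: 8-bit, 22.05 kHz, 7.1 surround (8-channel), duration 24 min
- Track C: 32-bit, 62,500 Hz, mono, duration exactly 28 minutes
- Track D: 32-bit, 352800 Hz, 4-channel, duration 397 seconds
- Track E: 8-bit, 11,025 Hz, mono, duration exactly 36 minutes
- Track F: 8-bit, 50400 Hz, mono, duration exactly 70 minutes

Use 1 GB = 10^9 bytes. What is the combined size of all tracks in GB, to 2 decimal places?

Track A: 60,000 × 255 × 4 × 2 = 122,400,000 bytes.
Track B: 24 min = 1,440 s; 22,050 × 1,440 × 1 × 8 = 254,016,000 bytes.
Track C: exactly 28 minutes = 1,680 s; 62,500 × 1,680 × 4 × 1 = 420,000,000 bytes.
Track D: 352,800 × 397 × 4 × 4 = 2,240,985,600 bytes.
Track E: exactly 36 minutes = 2,160 s; 11,025 × 2,160 × 1 × 1 = 23,814,000 bytes.
Track F: exactly 70 minutes = 4,200 s; 50,400 × 4,200 × 1 × 1 = 211,680,000 bytes.
Total = 3,272,895,600 bytes = 3.27 GB.

3.27 GB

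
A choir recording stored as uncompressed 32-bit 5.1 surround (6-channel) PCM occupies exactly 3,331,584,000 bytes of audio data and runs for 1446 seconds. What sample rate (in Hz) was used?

Bytes = sample_rate × seconds × bytes_per_sample × channels.
sample_rate = 3,331,584,000 / (1,446 × 4 × 6) = 3,331,584,000 / 34,704 = 96,000 Hz.

96,000 Hz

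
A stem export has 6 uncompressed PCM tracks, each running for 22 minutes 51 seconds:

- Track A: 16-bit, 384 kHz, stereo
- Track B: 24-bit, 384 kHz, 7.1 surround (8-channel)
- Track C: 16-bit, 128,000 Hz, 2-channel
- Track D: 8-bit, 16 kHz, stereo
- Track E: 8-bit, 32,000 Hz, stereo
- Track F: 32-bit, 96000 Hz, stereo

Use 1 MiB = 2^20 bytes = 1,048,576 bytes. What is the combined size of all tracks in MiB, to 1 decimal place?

15857.2 MiB

22 minutes 51 seconds = 1,371 s.
Track A: 384,000 × 1,371 × 2 × 2 = 2,105,856,000 bytes.
Track B: 384,000 × 1,371 × 3 × 8 = 12,635,136,000 bytes.
Track C: 128,000 × 1,371 × 2 × 2 = 701,952,000 bytes.
Track D: 16,000 × 1,371 × 1 × 2 = 43,872,000 bytes.
Track E: 32,000 × 1,371 × 1 × 2 = 87,744,000 bytes.
Track F: 96,000 × 1,371 × 4 × 2 = 1,052,928,000 bytes.
Total = 16,627,488,000 bytes = 15857.2 MiB.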